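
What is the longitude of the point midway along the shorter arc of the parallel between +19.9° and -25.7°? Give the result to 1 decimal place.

Signed shortest Δλ from +19.9° to -25.7° is -45.6°.
Midpoint longitude = +19.9° + (-45.6°)/2 = +19.9° − 22.8° = -2.9°.

-2.9°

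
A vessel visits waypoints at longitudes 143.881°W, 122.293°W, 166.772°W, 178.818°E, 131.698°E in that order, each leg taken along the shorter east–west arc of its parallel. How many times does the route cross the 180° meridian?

Leg 1: -143.881° → -122.293°, shortest Δλ = 21.588° (east) — does not cross 180°.
Leg 2: -122.293° → -166.772°, shortest Δλ = -44.479° (west) — does not cross 180°.
Leg 3: -166.772° → +178.818°, shortest Δλ = -14.41° (west) — crosses 180°.
Leg 4: +178.818° → +131.698°, shortest Δλ = -47.12° (west) — does not cross 180°.
Total crossings: 1.

1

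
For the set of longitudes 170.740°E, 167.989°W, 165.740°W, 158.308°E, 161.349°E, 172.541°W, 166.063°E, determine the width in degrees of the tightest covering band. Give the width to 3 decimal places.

Sort the longitudes: -172.541°, -167.989°, -165.740°, +158.308°, +161.349°, +166.063°, +170.740°.
Eastward gaps between consecutive values (wrapping around): 4.552°, 2.249°, 324.048°, 3.041°, 4.714°, 4.677°, 16.719°.
Largest gap = 324.048° ⇒ minimal covering band is its complement: 360° − 324.048° = 35.952°.
Band runs from +158.308° eastward to -165.740°, crossing the antimeridian.

35.952°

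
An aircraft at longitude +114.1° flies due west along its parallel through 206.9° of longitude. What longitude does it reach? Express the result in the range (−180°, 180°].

Start at +114.1°; shift −206.9° → -92.8°.
-92.8° already lies in (−180°, 180°].

-92.8°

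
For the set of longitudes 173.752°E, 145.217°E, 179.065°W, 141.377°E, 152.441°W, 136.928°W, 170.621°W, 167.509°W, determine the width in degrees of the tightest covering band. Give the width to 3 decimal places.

Sort the longitudes: -179.065°, -170.621°, -167.509°, -152.441°, -136.928°, +141.377°, +145.217°, +173.752°.
Eastward gaps between consecutive values (wrapping around): 8.444°, 3.112°, 15.068°, 15.513°, 278.305°, 3.840°, 28.535°, 7.183°.
Largest gap = 278.305° ⇒ minimal covering band is its complement: 360° − 278.305° = 81.695°.
Band runs from +141.377° eastward to -136.928°, crossing the antimeridian.

81.695°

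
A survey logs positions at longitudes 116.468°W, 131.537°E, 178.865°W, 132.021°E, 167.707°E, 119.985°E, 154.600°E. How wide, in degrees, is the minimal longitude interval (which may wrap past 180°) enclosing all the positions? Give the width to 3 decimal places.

123.547°

Sort the longitudes: -178.865°, -116.468°, +119.985°, +131.537°, +132.021°, +154.600°, +167.707°.
Eastward gaps between consecutive values (wrapping around): 62.397°, 236.453°, 11.552°, 0.484°, 22.579°, 13.107°, 13.428°.
Largest gap = 236.453° ⇒ minimal covering band is its complement: 360° − 236.453° = 123.547°.
Band runs from +119.985° eastward to -116.468°, crossing the antimeridian.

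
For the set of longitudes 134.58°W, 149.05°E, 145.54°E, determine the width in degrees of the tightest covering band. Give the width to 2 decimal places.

79.88°

Sort the longitudes: -134.58°, +145.54°, +149.05°.
Eastward gaps between consecutive values (wrapping around): 280.12°, 3.51°, 76.37°.
Largest gap = 280.12° ⇒ minimal covering band is its complement: 360° − 280.12° = 79.88°.
Band runs from +145.54° eastward to -134.58°, crossing the antimeridian.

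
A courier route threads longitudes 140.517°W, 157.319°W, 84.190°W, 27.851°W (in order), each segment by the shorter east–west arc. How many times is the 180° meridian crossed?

0

Leg 1: -140.517° → -157.319°, shortest Δλ = -16.802° (west) — does not cross 180°.
Leg 2: -157.319° → -84.190°, shortest Δλ = 73.129° (east) — does not cross 180°.
Leg 3: -84.190° → -27.851°, shortest Δλ = 56.339° (east) — does not cross 180°.
Total crossings: 0.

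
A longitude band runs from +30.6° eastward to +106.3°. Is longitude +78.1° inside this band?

Band width going east from +30.6° to +106.3°: ((106.3 − 30.6) mod 360) = 75.7°.
Offset of +78.1° east of the west edge: ((78.1 − 30.6) mod 360) = 47.5°.
47.5° ≤ 75.7° ⇒ inside.

Yes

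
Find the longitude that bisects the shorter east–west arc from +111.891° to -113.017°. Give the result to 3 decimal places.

Signed shortest Δλ from +111.891° to -113.017° is +135.092°.
Midpoint longitude = +111.891° + (+135.092°)/2 = +111.891° + 67.546° = +179.437°.
(The naïve average (+111.891 + -113.017)/2 = -0.563° is on the wrong side of the globe.)

+179.437°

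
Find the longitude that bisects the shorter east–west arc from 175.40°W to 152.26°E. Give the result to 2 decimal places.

168.43°E

Signed shortest Δλ from -175.40° to +152.26° is -32.34°.
Midpoint longitude = -175.40° + (-32.34°)/2 = -175.40° − 16.17° = -191.57°.
Normalise into (−180°, 180°]: +168.43°.
(The naïve average (-175.40 + +152.26)/2 = -11.57° is on the wrong side of the globe.)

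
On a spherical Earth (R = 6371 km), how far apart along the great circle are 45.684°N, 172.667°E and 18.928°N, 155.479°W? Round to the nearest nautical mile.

Δλ = -155.479 − 172.667 = -328.146°; wrapped into (−180°, 180°]: 31.854°.
Δφ = 18.928 − 45.684 = -26.756°.
a = sin²(Δφ/2) + cos φ₁ · cos φ₂ · sin²(Δλ/2) = 0.103297.
c = 2·atan2(√a, √(1−a)) = 0.65441 rad → d = 6371·c ≈ 4169.25 km ≈ 2251.22 nmi.

2251 nmi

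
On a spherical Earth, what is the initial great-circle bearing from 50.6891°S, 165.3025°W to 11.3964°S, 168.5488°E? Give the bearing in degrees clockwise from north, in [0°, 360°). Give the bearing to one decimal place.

322.1°

Δλ = 168.5488 − -165.3025 = 333.8513°; wrapped into (−180°, 180°]: -26.1487°.
θ = atan2( sin Δλ · cos φ₂ , cos φ₁ · sin φ₂ − sin φ₁ · cos φ₂ · cos Δλ )
  = atan2(-0.43201, 0.55566) = -37.864° → normalised to [0°, 360°): 322.136°.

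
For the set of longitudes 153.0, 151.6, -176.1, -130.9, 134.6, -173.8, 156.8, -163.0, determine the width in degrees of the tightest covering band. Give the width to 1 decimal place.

94.5°

Sort the longitudes: -176.1°, -173.8°, -163.0°, -130.9°, +134.6°, +151.6°, +153.0°, +156.8°.
Eastward gaps between consecutive values (wrapping around): 2.3°, 10.8°, 32.1°, 265.5°, 17.0°, 1.4°, 3.8°, 27.1°.
Largest gap = 265.5° ⇒ minimal covering band is its complement: 360° − 265.5° = 94.5°.
Band runs from +134.6° eastward to -130.9°, crossing the antimeridian.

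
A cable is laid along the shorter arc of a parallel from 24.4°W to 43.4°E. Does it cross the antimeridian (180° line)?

No

Signed shortest Δλ = ((43.4 − -24.4 + 180) mod 360) − 180 = 67.8°.
Going east by 67.8° from -24.4° reaches +43.4° without touching 180°.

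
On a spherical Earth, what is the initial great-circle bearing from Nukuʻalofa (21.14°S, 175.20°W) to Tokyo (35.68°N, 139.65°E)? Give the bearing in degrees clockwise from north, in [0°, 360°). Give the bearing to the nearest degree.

323°

Δλ = 139.65 − -175.20 = 314.85°; wrapped into (−180°, 180°]: -45.15°.
θ = atan2( sin Δλ · cos φ₂ , cos φ₁ · sin φ₂ − sin φ₁ · cos φ₂ · cos Δλ )
  = atan2(-0.57588, 0.75061) = -37.496° → normalised to [0°, 360°): 322.504°.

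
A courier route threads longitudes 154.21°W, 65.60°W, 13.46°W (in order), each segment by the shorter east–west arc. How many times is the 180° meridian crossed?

0

Leg 1: -154.21° → -65.60°, shortest Δλ = 88.61° (east) — does not cross 180°.
Leg 2: -65.60° → -13.46°, shortest Δλ = 52.14° (east) — does not cross 180°.
Total crossings: 0.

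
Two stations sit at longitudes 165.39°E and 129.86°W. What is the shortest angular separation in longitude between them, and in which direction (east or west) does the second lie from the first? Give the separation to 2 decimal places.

64.75° east

Raw difference: -129.86 − 165.39 = -295.25°.
Normalise into (−180°, 180°]: -295.25° + 360° = 64.75°.
Positive ⇒ the second point lies to the east; separation 64.75°.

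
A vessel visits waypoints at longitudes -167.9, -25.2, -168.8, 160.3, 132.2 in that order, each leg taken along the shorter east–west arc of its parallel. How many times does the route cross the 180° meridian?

Leg 1: -167.9° → -25.2°, shortest Δλ = 142.7° (east) — does not cross 180°.
Leg 2: -25.2° → -168.8°, shortest Δλ = -143.6° (west) — does not cross 180°.
Leg 3: -168.8° → +160.3°, shortest Δλ = -30.9° (west) — crosses 180°.
Leg 4: +160.3° → +132.2°, shortest Δλ = -28.1° (west) — does not cross 180°.
Total crossings: 1.

1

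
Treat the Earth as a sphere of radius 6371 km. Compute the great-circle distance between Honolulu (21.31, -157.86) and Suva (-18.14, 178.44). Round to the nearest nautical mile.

Δλ = 178.44 − -157.86 = 336.30°; wrapped into (−180°, 180°]: -23.70°.
Δφ = -18.14 − 21.31 = -39.45°.
a = sin²(Δφ/2) + cos φ₁ · cos φ₂ · sin²(Δλ/2) = 0.151243.
c = 2·atan2(√a, √(1−a)) = 0.79887 rad → d = 6371·c ≈ 5089.63 km ≈ 2748.18 nmi.

2748 nmi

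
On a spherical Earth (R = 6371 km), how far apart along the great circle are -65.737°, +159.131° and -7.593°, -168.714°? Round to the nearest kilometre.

6924 km

Δλ = -168.714 − 159.131 = -327.845°; wrapped into (−180°, 180°]: 32.155°.
Δφ = -7.593 − -65.737 = 58.144°.
a = sin²(Δφ/2) + cos φ₁ · cos φ₂ · sin²(Δλ/2) = 0.267346.
c = 2·atan2(√a, √(1−a)) = 1.08681 rad → d = 6371·c ≈ 6924.09 km.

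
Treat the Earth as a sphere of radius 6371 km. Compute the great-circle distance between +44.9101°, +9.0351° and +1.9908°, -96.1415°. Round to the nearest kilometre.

Δλ = -96.1415 − 9.0351 = -105.1766°.
Δφ = 1.9908 − 44.9101 = -42.9193°.
a = sin²(Δφ/2) + cos φ₁ · cos φ₂ · sin²(Δλ/2) = 0.580385.
c = 2·atan2(√a, √(1−a)) = 1.73227 rad → d = 6371·c ≈ 11036.27 km.

11036 km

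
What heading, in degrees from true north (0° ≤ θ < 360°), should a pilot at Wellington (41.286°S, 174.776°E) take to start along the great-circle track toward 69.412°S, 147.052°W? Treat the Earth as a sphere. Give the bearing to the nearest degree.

Δλ = -147.052 − 174.776 = -321.828°; wrapped into (−180°, 180°]: 38.172°.
θ = atan2( sin Δλ · cos φ₂ , cos φ₁ · sin φ₂ − sin φ₁ · cos φ₂ · cos Δλ )
  = atan2(0.21733, -0.52103) = 157.359° → normalised to [0°, 360°): 157.359°.

157°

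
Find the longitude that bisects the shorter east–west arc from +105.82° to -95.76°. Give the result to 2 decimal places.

Signed shortest Δλ from +105.82° to -95.76° is +158.42°.
Midpoint longitude = +105.82° + (+158.42°)/2 = +105.82° + 79.21° = +185.03°.
Normalise into (−180°, 180°]: -174.97°.
(The naïve average (+105.82 + -95.76)/2 = 5.03° is on the wrong side of the globe.)

-174.97°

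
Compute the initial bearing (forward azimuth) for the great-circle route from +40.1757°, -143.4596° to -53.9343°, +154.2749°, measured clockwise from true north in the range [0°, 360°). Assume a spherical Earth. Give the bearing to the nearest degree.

Δλ = 154.2749 − -143.4596 = 297.7345°; wrapped into (−180°, 180°]: -62.2655°.
θ = atan2( sin Δλ · cos φ₂ , cos φ₁ · sin φ₂ − sin φ₁ · cos φ₂ · cos Δλ )
  = atan2(-0.52108, -0.79438) = -146.737° → normalised to [0°, 360°): 213.263°.

213°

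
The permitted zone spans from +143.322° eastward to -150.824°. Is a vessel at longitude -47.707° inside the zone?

No

Band width going east from +143.322° to -150.824°: ((-150.824 − 143.322) mod 360) = 65.854°.
Offset of -47.707° east of the west edge: ((-47.707 − 143.322) mod 360) = 168.971°.
168.971° > 65.854° ⇒ outside.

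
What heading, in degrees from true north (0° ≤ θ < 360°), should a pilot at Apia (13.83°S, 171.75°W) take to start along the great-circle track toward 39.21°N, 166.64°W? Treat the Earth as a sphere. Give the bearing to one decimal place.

4.9°

Δλ = -166.64 − -171.75 = 5.11°.
θ = atan2( sin Δλ · cos φ₂ , cos φ₁ · sin φ₂ − sin φ₁ · cos φ₂ · cos Δλ )
  = atan2(0.06901, 0.79832) = 4.941° → normalised to [0°, 360°): 4.941°.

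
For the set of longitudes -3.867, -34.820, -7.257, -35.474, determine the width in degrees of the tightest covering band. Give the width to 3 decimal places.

Sort the longitudes: -35.474°, -34.820°, -7.257°, -3.867°.
Eastward gaps between consecutive values (wrapping around): 0.654°, 27.563°, 3.390°, 328.393°.
Largest gap = 328.393° ⇒ minimal covering band is its complement: 360° − 328.393° = 31.607°.
Band runs from -35.474° eastward to -3.867°.

31.607°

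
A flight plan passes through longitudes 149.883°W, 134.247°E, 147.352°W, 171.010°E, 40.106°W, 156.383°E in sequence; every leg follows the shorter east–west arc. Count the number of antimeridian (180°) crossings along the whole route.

5

Leg 1: -149.883° → +134.247°, shortest Δλ = -75.87° (west) — crosses 180°.
Leg 2: +134.247° → -147.352°, shortest Δλ = 78.401° (east) — crosses 180°.
Leg 3: -147.352° → +171.010°, shortest Δλ = -41.638° (west) — crosses 180°.
Leg 4: +171.010° → -40.106°, shortest Δλ = 148.884° (east) — crosses 180°.
Leg 5: -40.106° → +156.383°, shortest Δλ = -163.511° (west) — crosses 180°.
Total crossings: 5.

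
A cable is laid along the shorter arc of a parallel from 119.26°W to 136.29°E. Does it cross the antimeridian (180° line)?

Naïve |136.29 − -119.26| = 255.55° > 180°, so the shorter arc goes the other way round — across 180°.
Signed shortest Δλ = ((136.29 − -119.26 + 180) mod 360) − 180 = -104.45°.
Going west by 104.45° from -119.26° passes through 180° before reaching +136.29°.

Yes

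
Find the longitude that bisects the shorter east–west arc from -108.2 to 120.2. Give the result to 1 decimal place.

Signed shortest Δλ from -108.2° to +120.2° is -131.6°.
Midpoint longitude = -108.2° + (-131.6°)/2 = -108.2° − 65.8° = -174.0°.
(The naïve average (-108.2 + +120.2)/2 = 6.0° is on the wrong side of the globe.)

-174.0°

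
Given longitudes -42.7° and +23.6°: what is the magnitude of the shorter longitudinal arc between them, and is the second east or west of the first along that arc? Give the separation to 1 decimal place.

66.3° east

Raw difference: 23.6 − -42.7 = 66.3°.
Normalise into (−180°, 180°]: 66.3° stays 66.3°.
Positive ⇒ the second point lies to the east; separation 66.3°.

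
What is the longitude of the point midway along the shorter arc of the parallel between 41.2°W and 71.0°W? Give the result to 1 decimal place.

Signed shortest Δλ from -41.2° to -71.0° is -29.8°.
Midpoint longitude = -41.2° + (-29.8°)/2 = -41.2° − 14.9° = -56.1°.

56.1°W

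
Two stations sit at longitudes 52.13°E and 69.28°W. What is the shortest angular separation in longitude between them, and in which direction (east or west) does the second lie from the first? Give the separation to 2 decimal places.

Raw difference: -69.28 − 52.13 = -121.41°.
Normalise into (−180°, 180°]: -121.41° stays -121.41°.
Negative ⇒ the second point lies to the west; separation 121.41°.

121.41° west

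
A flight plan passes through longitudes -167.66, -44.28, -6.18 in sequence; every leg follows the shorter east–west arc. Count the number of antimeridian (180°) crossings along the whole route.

0

Leg 1: -167.66° → -44.28°, shortest Δλ = 123.38° (east) — does not cross 180°.
Leg 2: -44.28° → -6.18°, shortest Δλ = 38.1° (east) — does not cross 180°.
Total crossings: 0.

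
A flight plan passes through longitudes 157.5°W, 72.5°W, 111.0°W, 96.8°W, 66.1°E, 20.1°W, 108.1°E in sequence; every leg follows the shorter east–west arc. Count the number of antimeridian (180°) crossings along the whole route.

Leg 1: -157.5° → -72.5°, shortest Δλ = 85.0° (east) — does not cross 180°.
Leg 2: -72.5° → -111.0°, shortest Δλ = -38.5° (west) — does not cross 180°.
Leg 3: -111.0° → -96.8°, shortest Δλ = 14.2° (east) — does not cross 180°.
Leg 4: -96.8° → +66.1°, shortest Δλ = 162.9° (east) — does not cross 180°.
Leg 5: +66.1° → -20.1°, shortest Δλ = -86.2° (west) — does not cross 180°.
Leg 6: -20.1° → +108.1°, shortest Δλ = 128.2° (east) — does not cross 180°.
Total crossings: 0.

0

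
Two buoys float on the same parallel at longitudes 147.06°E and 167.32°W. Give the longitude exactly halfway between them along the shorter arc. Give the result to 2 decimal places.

169.87°E

Signed shortest Δλ from +147.06° to -167.32° is +45.62°.
Midpoint longitude = +147.06° + (+45.62°)/2 = +147.06° + 22.81° = +169.87°.
(The naïve average (+147.06 + -167.32)/2 = -10.13° is on the wrong side of the globe.)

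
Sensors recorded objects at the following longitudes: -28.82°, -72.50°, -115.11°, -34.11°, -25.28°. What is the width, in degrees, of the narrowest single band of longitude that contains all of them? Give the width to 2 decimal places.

Sort the longitudes: -115.11°, -72.50°, -34.11°, -28.82°, -25.28°.
Eastward gaps between consecutive values (wrapping around): 42.61°, 38.39°, 5.29°, 3.54°, 270.17°.
Largest gap = 270.17° ⇒ minimal covering band is its complement: 360° − 270.17° = 89.83°.
Band runs from -115.11° eastward to -25.28°.

89.83°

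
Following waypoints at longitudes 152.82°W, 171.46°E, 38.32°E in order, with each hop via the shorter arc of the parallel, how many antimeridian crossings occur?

Leg 1: -152.82° → +171.46°, shortest Δλ = -35.72° (west) — crosses 180°.
Leg 2: +171.46° → +38.32°, shortest Δλ = -133.14° (west) — does not cross 180°.
Total crossings: 1.

1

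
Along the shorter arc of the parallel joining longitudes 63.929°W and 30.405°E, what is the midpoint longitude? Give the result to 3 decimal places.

16.762°W

Signed shortest Δλ from -63.929° to +30.405° is +94.334°.
Midpoint longitude = -63.929° + (+94.334°)/2 = -63.929° + 47.167° = -16.762°.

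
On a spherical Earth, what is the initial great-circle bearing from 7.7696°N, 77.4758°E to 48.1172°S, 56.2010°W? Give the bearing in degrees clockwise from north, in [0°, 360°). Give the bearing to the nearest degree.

Δλ = -56.2010 − 77.4758 = -133.6768°.
θ = atan2( sin Δλ · cos φ₂ , cos φ₁ · sin φ₂ − sin φ₁ · cos φ₂ · cos Δλ )
  = atan2(-0.48285, -0.67535) = -144.437° → normalised to [0°, 360°): 215.563°.

216°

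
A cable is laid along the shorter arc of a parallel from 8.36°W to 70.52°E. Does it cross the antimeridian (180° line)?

Signed shortest Δλ = ((70.52 − -8.36 + 180) mod 360) − 180 = 78.88°.
Going east by 78.88° from -8.36° reaches +70.52° without touching 180°.

No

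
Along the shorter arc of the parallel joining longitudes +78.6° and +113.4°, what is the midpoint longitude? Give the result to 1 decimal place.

+96.0°

Signed shortest Δλ from +78.6° to +113.4° is +34.8°.
Midpoint longitude = +78.6° + (+34.8°)/2 = +78.6° + 17.4° = +96.0°.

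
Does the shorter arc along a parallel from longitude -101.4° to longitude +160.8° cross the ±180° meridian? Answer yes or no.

Yes

Naïve |160.8 − -101.4| = 262.2° > 180°, so the shorter arc goes the other way round — across 180°.
Signed shortest Δλ = ((160.8 − -101.4 + 180) mod 360) − 180 = -97.8°.
Going west by 97.8° from -101.4° passes through 180° before reaching +160.8°.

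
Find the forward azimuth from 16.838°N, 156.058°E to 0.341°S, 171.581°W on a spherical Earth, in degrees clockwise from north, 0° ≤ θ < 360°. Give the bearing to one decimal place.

Δλ = -171.581 − 156.058 = -327.639°; wrapped into (−180°, 180°]: 32.361°.
θ = atan2( sin Δλ · cos φ₂ , cos φ₁ · sin φ₂ − sin φ₁ · cos φ₂ · cos Δλ )
  = atan2(0.53524, -0.25037) = 115.069° → normalised to [0°, 360°): 115.069°.

115.1°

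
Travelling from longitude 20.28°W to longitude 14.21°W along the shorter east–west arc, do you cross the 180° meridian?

No

Signed shortest Δλ = ((-14.21 − -20.28 + 180) mod 360) − 180 = 6.07°.
Going east by 6.07° from -20.28° reaches -14.21° without touching 180°.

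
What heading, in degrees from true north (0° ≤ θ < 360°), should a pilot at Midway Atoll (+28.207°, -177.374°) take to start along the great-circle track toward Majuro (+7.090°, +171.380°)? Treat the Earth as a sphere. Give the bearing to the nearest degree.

Δλ = 171.380 − -177.374 = 348.754°; wrapped into (−180°, 180°]: -11.246°.
θ = atan2( sin Δλ · cos φ₂ , cos φ₁ · sin φ₂ − sin φ₁ · cos φ₂ · cos Δλ )
  = atan2(-0.19353, -0.35127) = -151.147° → normalised to [0°, 360°): 208.853°.

209°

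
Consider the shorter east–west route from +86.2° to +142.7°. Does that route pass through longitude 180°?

Signed shortest Δλ = ((142.7 − 86.2 + 180) mod 360) − 180 = 56.5°.
Going east by 56.5° from +86.2° reaches +142.7° without touching 180°.

No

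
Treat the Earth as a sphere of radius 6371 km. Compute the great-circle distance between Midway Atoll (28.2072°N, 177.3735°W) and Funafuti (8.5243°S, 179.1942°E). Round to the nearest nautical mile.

2214 nmi

Δλ = 179.1942 − -177.3735 = 356.5677°; wrapped into (−180°, 180°]: -3.4323°.
Δφ = -8.5243 − 28.2072 = -36.7315°.
a = sin²(Δφ/2) + cos φ₁ · cos φ₂ · sin²(Δλ/2) = 0.100058.
c = 2·atan2(√a, √(1−a)) = 0.64369 rad → d = 6371·c ≈ 4100.98 km ≈ 2214.35 nmi.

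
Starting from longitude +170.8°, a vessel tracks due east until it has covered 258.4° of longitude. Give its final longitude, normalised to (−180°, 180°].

+69.2°

Start at +170.8°; shift +258.4° → +429.2°.
+429.2° lies outside (−180°, 180°]; subtract 360° → +69.2°.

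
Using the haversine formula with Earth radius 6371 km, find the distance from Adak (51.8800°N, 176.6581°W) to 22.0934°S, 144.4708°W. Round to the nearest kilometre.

Δλ = -144.4708 − -176.6581 = 32.1873°.
Δφ = -22.0934 − 51.8800 = -73.9734°.
a = sin²(Δφ/2) + cos φ₁ · cos φ₂ · sin²(Δλ/2) = 0.405912.
c = 2·atan2(√a, √(1−a)) = 1.38149 rad → d = 6371·c ≈ 8801.48 km.

8801 km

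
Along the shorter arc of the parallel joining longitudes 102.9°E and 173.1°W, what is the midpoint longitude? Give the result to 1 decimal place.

Signed shortest Δλ from +102.9° to -173.1° is +84.0°.
Midpoint longitude = +102.9° + (+84.0°)/2 = +102.9° + 42.0° = +144.9°.
(The naïve average (+102.9 + -173.1)/2 = -35.1° is on the wrong side of the globe.)

144.9°E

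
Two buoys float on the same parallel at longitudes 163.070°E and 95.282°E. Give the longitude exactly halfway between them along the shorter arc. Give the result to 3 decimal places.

129.176°E

Signed shortest Δλ from +163.070° to +95.282° is -67.788°.
Midpoint longitude = +163.070° + (-67.788°)/2 = +163.070° − 33.894° = +129.176°.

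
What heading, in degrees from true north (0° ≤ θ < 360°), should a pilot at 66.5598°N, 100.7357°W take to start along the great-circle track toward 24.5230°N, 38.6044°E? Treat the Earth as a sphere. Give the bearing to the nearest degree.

Δλ = 38.6044 − -100.7357 = 139.3401°.
θ = atan2( sin Δλ · cos φ₂ , cos φ₁ · sin φ₂ − sin φ₁ · cos φ₂ · cos Δλ )
  = atan2(0.59279, 0.79831) = 36.596° → normalised to [0°, 360°): 36.596°.

37°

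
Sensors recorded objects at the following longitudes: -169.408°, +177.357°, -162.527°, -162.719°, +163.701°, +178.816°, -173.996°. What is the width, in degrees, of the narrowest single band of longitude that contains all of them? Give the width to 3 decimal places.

Sort the longitudes: -173.996°, -169.408°, -162.719°, -162.527°, +163.701°, +177.357°, +178.816°.
Eastward gaps between consecutive values (wrapping around): 4.588°, 6.689°, 0.192°, 326.228°, 13.656°, 1.459°, 7.188°.
Largest gap = 326.228° ⇒ minimal covering band is its complement: 360° − 326.228° = 33.772°.
Band runs from +163.701° eastward to -162.527°, crossing the antimeridian.

33.772°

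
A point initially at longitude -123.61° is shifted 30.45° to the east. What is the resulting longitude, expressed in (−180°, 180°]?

Start at -123.61°; shift +30.45° → -93.16°.
-93.16° already lies in (−180°, 180°].

-93.16°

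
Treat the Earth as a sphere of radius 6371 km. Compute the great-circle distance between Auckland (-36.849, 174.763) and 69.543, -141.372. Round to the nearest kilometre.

12355 km

Δλ = -141.372 − 174.763 = -316.135°; wrapped into (−180°, 180°]: 43.865°.
Δφ = 69.543 − -36.849 = 106.392°.
a = sin²(Δφ/2) + cos φ₁ · cos φ₂ · sin²(Δλ/2) = 0.680123.
c = 2·atan2(√a, √(1−a)) = 1.93933 rad → d = 6371·c ≈ 12355.45 km.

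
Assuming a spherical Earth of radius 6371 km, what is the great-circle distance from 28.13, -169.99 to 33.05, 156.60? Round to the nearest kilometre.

3231 km

Δλ = 156.60 − -169.99 = 326.59°; wrapped into (−180°, 180°]: -33.41°.
Δφ = 33.05 − 28.13 = 4.92°.
a = sin²(Δφ/2) + cos φ₁ · cos φ₂ · sin²(Δλ/2) = 0.062917.
c = 2·atan2(√a, √(1−a)) = 0.50708 rad → d = 6371·c ≈ 3230.61 km.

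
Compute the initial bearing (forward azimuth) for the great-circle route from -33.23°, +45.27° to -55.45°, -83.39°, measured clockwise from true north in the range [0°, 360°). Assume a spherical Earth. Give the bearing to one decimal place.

Δλ = -83.39 − 45.27 = -128.66°.
θ = atan2( sin Δλ · cos φ₂ , cos φ₁ · sin φ₂ − sin φ₁ · cos φ₂ · cos Δλ )
  = atan2(-0.44285, -0.88310) = -153.367° → normalised to [0°, 360°): 206.633°.

206.6°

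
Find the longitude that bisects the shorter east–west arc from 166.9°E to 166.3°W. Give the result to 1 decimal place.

179.7°W

Signed shortest Δλ from +166.9° to -166.3° is +26.8°.
Midpoint longitude = +166.9° + (+26.8°)/2 = +166.9° + 13.4° = +180.3°.
Normalise into (−180°, 180°]: -179.7°.
(The naïve average (+166.9 + -166.3)/2 = 0.3° is on the wrong side of the globe.)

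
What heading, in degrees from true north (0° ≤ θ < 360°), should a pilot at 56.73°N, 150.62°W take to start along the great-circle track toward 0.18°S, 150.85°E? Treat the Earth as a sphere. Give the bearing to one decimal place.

Δλ = 150.85 − -150.62 = 301.47°; wrapped into (−180°, 180°]: -58.53°.
θ = atan2( sin Δλ · cos φ₂ , cos φ₁ · sin φ₂ − sin φ₁ · cos φ₂ · cos Δλ )
  = atan2(-0.85291, -0.43821) = -117.193° → normalised to [0°, 360°): 242.807°.

242.8°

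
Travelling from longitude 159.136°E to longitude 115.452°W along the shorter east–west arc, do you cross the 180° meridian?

Naïve |-115.452 − 159.136| = 274.588° > 180°, so the shorter arc goes the other way round — across 180°.
Signed shortest Δλ = ((-115.452 − 159.136 + 180) mod 360) − 180 = 85.412°.
Going east by 85.412° from +159.136° passes through 180° before reaching -115.452°.

Yes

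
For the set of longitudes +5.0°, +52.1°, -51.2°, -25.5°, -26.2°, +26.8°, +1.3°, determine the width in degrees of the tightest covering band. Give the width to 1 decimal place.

Sort the longitudes: -51.2°, -26.2°, -25.5°, +1.3°, +5.0°, +26.8°, +52.1°.
Eastward gaps between consecutive values (wrapping around): 25.0°, 0.7°, 26.8°, 3.7°, 21.8°, 25.3°, 256.7°.
Largest gap = 256.7° ⇒ minimal covering band is its complement: 360° − 256.7° = 103.3°.
Band runs from -51.2° eastward to +52.1°.

103.3°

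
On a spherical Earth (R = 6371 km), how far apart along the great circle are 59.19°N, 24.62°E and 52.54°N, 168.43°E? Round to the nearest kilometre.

Δλ = 168.43 − 24.62 = 143.81°.
Δφ = 52.54 − 59.19 = -6.65°.
a = sin²(Δφ/2) + cos φ₁ · cos φ₂ · sin²(Δλ/2) = 0.284832.
c = 2·atan2(√a, √(1−a)) = 1.12593 rad → d = 6371·c ≈ 7173.30 km.

7173 km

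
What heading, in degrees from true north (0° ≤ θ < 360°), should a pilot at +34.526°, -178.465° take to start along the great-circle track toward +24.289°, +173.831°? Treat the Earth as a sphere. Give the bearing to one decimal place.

215.2°

Δλ = 173.831 − -178.465 = 352.296°; wrapped into (−180°, 180°]: -7.704°.
θ = atan2( sin Δλ · cos φ₂ , cos φ₁ · sin φ₂ − sin φ₁ · cos φ₂ · cos Δλ )
  = atan2(-0.12219, -0.17306) = -144.776° → normalised to [0°, 360°): 215.224°.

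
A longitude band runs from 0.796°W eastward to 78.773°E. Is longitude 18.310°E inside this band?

Yes

Band width going east from -0.796° to +78.773°: ((78.773 − -0.796) mod 360) = 79.569°.
Offset of +18.310° east of the west edge: ((18.310 − -0.796) mod 360) = 19.106°.
19.106° ≤ 79.569° ⇒ inside.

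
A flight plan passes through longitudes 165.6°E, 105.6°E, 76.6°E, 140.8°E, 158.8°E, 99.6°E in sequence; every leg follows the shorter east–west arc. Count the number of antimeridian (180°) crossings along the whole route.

0

Leg 1: +165.6° → +105.6°, shortest Δλ = -60.0° (west) — does not cross 180°.
Leg 2: +105.6° → +76.6°, shortest Δλ = -29.0° (west) — does not cross 180°.
Leg 3: +76.6° → +140.8°, shortest Δλ = 64.2° (east) — does not cross 180°.
Leg 4: +140.8° → +158.8°, shortest Δλ = 18.0° (east) — does not cross 180°.
Leg 5: +158.8° → +99.6°, shortest Δλ = -59.2° (west) — does not cross 180°.
Total crossings: 0.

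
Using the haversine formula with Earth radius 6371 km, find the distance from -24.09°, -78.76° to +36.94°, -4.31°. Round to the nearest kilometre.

10324 km

Δλ = -4.31 − -78.76 = 74.45°.
Δφ = 36.94 − -24.09 = 61.03°.
a = sin²(Δφ/2) + cos φ₁ · cos φ₂ · sin²(Δλ/2) = 0.524849.
c = 2·atan2(√a, √(1−a)) = 1.62051 rad → d = 6371·c ≈ 10324.29 km.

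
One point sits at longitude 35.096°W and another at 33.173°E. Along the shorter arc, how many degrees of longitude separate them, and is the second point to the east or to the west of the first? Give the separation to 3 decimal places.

68.269° east

Raw difference: 33.173 − -35.096 = 68.269°.
Normalise into (−180°, 180°]: 68.269° stays 68.269°.
Positive ⇒ the second point lies to the east; separation 68.269°.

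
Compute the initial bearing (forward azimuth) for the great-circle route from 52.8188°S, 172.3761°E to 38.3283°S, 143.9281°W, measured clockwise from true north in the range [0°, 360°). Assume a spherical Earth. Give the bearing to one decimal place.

81.9°

Δλ = -143.9281 − 172.3761 = -316.3042°; wrapped into (−180°, 180°]: 43.6958°.
θ = atan2( sin Δλ · cos φ₂ , cos φ₁ · sin φ₂ − sin φ₁ · cos φ₂ · cos Δλ )
  = atan2(0.54194, 0.07710) = 81.903° → normalised to [0°, 360°): 81.903°.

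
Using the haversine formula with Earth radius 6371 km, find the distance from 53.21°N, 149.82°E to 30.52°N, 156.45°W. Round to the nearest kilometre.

Δλ = -156.45 − 149.82 = -306.27°; wrapped into (−180°, 180°]: 53.73°.
Δφ = 30.52 − 53.21 = -22.69°.
a = sin²(Δφ/2) + cos φ₁ · cos φ₂ · sin²(Δλ/2) = 0.144048.
c = 2·atan2(√a, √(1−a)) = 0.77859 rad → d = 6371·c ≈ 4960.41 km.

4960 km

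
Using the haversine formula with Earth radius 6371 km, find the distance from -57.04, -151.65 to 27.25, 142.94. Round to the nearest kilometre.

Δλ = 142.94 − -151.65 = 294.59°; wrapped into (−180°, 180°]: -65.41°.
Δφ = 27.25 − -57.04 = 84.29°.
a = sin²(Δφ/2) + cos φ₁ · cos φ₂ · sin²(Δλ/2) = 0.591456.
c = 2·atan2(√a, √(1−a)) = 1.75474 rad → d = 6371·c ≈ 11179.48 km.

11179 km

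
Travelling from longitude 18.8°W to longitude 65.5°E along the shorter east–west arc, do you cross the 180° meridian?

No

Signed shortest Δλ = ((65.5 − -18.8 + 180) mod 360) − 180 = 84.3°.
Going east by 84.3° from -18.8° reaches +65.5° without touching 180°.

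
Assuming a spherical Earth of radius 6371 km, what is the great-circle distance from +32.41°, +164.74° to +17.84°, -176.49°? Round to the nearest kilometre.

Δλ = -176.49 − 164.74 = -341.23°; wrapped into (−180°, 180°]: 18.77°.
Δφ = 17.84 − 32.41 = -14.57°.
a = sin²(Δφ/2) + cos φ₁ · cos φ₂ · sin²(Δλ/2) = 0.037449.
c = 2·atan2(√a, √(1−a)) = 0.38949 rad → d = 6371·c ≈ 2481.46 km.

2481 km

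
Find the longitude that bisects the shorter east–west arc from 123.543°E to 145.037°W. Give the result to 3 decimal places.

Signed shortest Δλ from +123.543° to -145.037° is +91.420°.
Midpoint longitude = +123.543° + (+91.420°)/2 = +123.543° + 45.710° = +169.253°.
(The naïve average (+123.543 + -145.037)/2 = -10.747° is on the wrong side of the globe.)

169.253°E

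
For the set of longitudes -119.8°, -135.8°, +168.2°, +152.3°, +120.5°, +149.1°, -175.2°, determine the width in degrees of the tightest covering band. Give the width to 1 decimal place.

Sort the longitudes: -175.2°, -135.8°, -119.8°, +120.5°, +149.1°, +152.3°, +168.2°.
Eastward gaps between consecutive values (wrapping around): 39.4°, 16.0°, 240.3°, 28.6°, 3.2°, 15.9°, 16.6°.
Largest gap = 240.3° ⇒ minimal covering band is its complement: 360° − 240.3° = 119.7°.
Band runs from +120.5° eastward to -119.8°, crossing the antimeridian.

119.7°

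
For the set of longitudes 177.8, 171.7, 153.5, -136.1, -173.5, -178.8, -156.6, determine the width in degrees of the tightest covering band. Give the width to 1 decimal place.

70.4°

Sort the longitudes: -178.8°, -173.5°, -156.6°, -136.1°, +153.5°, +171.7°, +177.8°.
Eastward gaps between consecutive values (wrapping around): 5.3°, 16.9°, 20.5°, 289.6°, 18.2°, 6.1°, 3.4°.
Largest gap = 289.6° ⇒ minimal covering band is its complement: 360° − 289.6° = 70.4°.
Band runs from +153.5° eastward to -136.1°, crossing the antimeridian.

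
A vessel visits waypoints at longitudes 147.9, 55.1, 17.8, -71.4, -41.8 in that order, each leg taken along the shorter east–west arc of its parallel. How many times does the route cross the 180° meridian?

Leg 1: +147.9° → +55.1°, shortest Δλ = -92.8° (west) — does not cross 180°.
Leg 2: +55.1° → +17.8°, shortest Δλ = -37.3° (west) — does not cross 180°.
Leg 3: +17.8° → -71.4°, shortest Δλ = -89.2° (west) — does not cross 180°.
Leg 4: -71.4° → -41.8°, shortest Δλ = 29.6° (east) — does not cross 180°.
Total crossings: 0.

0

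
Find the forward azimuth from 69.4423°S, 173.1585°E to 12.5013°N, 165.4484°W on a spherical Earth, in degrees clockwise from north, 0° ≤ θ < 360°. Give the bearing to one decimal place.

21.0°

Δλ = -165.4484 − 173.1585 = -338.6069°; wrapped into (−180°, 180°]: 21.3931°.
θ = atan2( sin Δλ · cos φ₂ , cos φ₁ · sin φ₂ − sin φ₁ · cos φ₂ · cos Δλ )
  = atan2(0.35612, 0.92715) = 21.012° → normalised to [0°, 360°): 21.012°.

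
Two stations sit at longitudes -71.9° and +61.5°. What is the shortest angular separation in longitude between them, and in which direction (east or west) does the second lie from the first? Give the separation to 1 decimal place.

133.4° east

Raw difference: 61.5 − -71.9 = 133.4°.
Normalise into (−180°, 180°]: 133.4° stays 133.4°.
Positive ⇒ the second point lies to the east; separation 133.4°.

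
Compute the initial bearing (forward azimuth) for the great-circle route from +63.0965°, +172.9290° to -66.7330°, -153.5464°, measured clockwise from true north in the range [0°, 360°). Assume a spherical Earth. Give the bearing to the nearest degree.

163°

Δλ = -153.5464 − 172.9290 = -326.4754°; wrapped into (−180°, 180°]: 33.5246°.
θ = atan2( sin Δλ · cos φ₂ , cos φ₁ · sin φ₂ − sin φ₁ · cos φ₂ · cos Δλ )
  = atan2(0.21817, -0.70935) = 162.904° → normalised to [0°, 360°): 162.904°.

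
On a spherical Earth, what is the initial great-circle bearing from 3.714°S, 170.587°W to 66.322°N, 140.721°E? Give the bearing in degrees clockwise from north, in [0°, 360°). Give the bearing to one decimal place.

Δλ = 140.721 − -170.587 = 311.308°; wrapped into (−180°, 180°]: -48.692°.
θ = atan2( sin Δλ · cos φ₂ , cos φ₁ · sin φ₂ − sin φ₁ · cos φ₂ · cos Δλ )
  = atan2(-0.30167, 0.93107) = -17.952° → normalised to [0°, 360°): 342.048°.

342.0°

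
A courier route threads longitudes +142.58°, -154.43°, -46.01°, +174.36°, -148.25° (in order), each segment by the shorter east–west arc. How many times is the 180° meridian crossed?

Leg 1: +142.58° → -154.43°, shortest Δλ = 62.99° (east) — crosses 180°.
Leg 2: -154.43° → -46.01°, shortest Δλ = 108.42° (east) — does not cross 180°.
Leg 3: -46.01° → +174.36°, shortest Δλ = -139.63° (west) — crosses 180°.
Leg 4: +174.36° → -148.25°, shortest Δλ = 37.39° (east) — crosses 180°.
Total crossings: 3.

3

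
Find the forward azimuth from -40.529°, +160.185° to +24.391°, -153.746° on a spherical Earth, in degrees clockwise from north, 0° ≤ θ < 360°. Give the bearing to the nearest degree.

Δλ = -153.746 − 160.185 = -313.931°; wrapped into (−180°, 180°]: 46.069°.
θ = atan2( sin Δλ · cos φ₂ , cos φ₁ · sin φ₂ − sin φ₁ · cos φ₂ · cos Δλ )
  = atan2(0.65590, 0.72449) = 42.155° → normalised to [0°, 360°): 42.155°.

42°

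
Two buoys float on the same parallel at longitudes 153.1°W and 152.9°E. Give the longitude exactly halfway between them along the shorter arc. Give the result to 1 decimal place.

179.9°E

Signed shortest Δλ from -153.1° to +152.9° is -54.0°.
Midpoint longitude = -153.1° + (-54.0°)/2 = -153.1° − 27.0° = -180.1°.
Normalise into (−180°, 180°]: +179.9°.
(The naïve average (-153.1 + +152.9)/2 = -0.1° is on the wrong side of the globe.)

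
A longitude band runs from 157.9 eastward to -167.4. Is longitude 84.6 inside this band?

Band width going east from +157.9° to -167.4°: ((-167.4 − 157.9) mod 360) = 34.7°.
Offset of +84.6° east of the west edge: ((84.6 − 157.9) mod 360) = 286.7°.
286.7° > 34.7° ⇒ outside.

No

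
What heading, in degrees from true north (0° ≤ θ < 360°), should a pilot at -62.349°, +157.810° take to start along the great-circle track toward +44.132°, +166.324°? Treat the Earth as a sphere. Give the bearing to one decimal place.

6.4°

Δλ = 166.324 − 157.810 = 8.514°.
θ = atan2( sin Δλ · cos φ₂ , cos φ₁ · sin φ₂ − sin φ₁ · cos φ₂ · cos Δλ )
  = atan2(0.10626, 0.95191) = 6.370° → normalised to [0°, 360°): 6.370°.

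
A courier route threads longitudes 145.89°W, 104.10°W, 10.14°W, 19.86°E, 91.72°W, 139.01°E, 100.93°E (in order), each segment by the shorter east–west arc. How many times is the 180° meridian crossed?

1

Leg 1: -145.89° → -104.10°, shortest Δλ = 41.79° (east) — does not cross 180°.
Leg 2: -104.10° → -10.14°, shortest Δλ = 93.96° (east) — does not cross 180°.
Leg 3: -10.14° → +19.86°, shortest Δλ = 30.0° (east) — does not cross 180°.
Leg 4: +19.86° → -91.72°, shortest Δλ = -111.58° (west) — does not cross 180°.
Leg 5: -91.72° → +139.01°, shortest Δλ = -129.27° (west) — crosses 180°.
Leg 6: +139.01° → +100.93°, shortest Δλ = -38.08° (west) — does not cross 180°.
Total crossings: 1.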